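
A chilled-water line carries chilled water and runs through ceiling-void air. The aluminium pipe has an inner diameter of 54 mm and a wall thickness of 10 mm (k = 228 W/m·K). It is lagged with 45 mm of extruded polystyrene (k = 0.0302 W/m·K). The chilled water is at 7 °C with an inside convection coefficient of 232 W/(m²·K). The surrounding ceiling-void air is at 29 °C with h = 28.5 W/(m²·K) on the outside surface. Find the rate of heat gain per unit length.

q′ ≈ 5.13 W/m

Per-layer cylindrical resistances, series-summed:
R_inner film = 1/(h_i·2πr₁L) = 1/(232×2π×0.027×1) = 0.02541 K/W
R_aluminium pipe wall = ln(37/27)/(2π×228×1) = 2.199×10^-4 K/W
R_extruded polystyrene = ln(82/37)/(2π×0.0302×1) = 4.194 K/W
R_outer film = 1/(h_o·2πr_oL) = 1/(28.5×2π×0.082×1) = 0.0681 K/W
R_total = 4.288 K/W
Q = ΔT/R_total = 22/4.288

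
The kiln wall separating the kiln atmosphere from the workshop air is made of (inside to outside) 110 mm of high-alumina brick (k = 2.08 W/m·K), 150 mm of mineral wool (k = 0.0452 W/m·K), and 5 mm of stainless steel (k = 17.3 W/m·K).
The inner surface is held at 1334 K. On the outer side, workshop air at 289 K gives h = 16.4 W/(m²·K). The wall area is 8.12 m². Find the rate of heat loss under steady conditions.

Using the resistance-network approach (series):
R_high-alumina brick = L/(kA) = 0.11/(2.08×8.12) = 0.006513 K/W
R_mineral wool = L/(kA) = 0.15/(0.0452×8.12) = 0.4087 K/W
R_stainless steel = L/(kA) = 0.005/(17.3×8.12) = 3.559×10^-5 K/W
R_outer film = 1/(h_o·A) = 1/(16.4×8.12) = 0.007509 K/W
R_total = 0.4228 K/W
Q = ΔT / R_total = 1045 / 0.4228

Q ≈ 2470 W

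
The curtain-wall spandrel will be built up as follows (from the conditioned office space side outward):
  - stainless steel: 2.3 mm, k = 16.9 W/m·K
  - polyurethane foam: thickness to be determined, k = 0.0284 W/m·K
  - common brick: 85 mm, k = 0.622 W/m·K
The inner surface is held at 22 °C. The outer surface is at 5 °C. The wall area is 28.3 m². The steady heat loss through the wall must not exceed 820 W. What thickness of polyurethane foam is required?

Series thermal resistances:
R_stainless steel = L/(kA) = 0.0023/(16.9×28.3) = 4.809×10^-6 K/W
R_common brick = L/(kA) = 0.085/(0.622×28.3) = 0.004829 K/W
Sum of the known resistances R_other = 0.004834 K/W
Required total resistance R_tot = ΔT/Q_allow = 17/820 = 0.02073 K/W
R_polyurethane foam = R_tot − R_other = 0.0159 K/W
L = R·k·A = 0.0159×0.0284×28.3

L ≈ 12.8 mm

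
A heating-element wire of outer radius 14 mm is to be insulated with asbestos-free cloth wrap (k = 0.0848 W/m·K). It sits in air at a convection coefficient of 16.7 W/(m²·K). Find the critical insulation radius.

For a cylinder r_cr = k/h = 0.0848/16.7
r_cr = 5.08 mm; since the bare radius (14 mm) is above r_cr, any added insulation will reduce heat loss.

r_cr ≈ 5.08 mm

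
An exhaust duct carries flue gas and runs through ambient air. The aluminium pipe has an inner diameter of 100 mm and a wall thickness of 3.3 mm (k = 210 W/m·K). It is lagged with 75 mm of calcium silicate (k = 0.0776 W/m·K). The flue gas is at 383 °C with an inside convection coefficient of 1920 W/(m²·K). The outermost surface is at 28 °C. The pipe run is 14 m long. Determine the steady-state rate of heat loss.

Q ≈ 2760 W

For a radial system each layer contributes R = ln(r_out/r_in)/(2πkL); films add R = 1/(hA).
R_inner film = 1/(h_i·2πr₁L) = 1/(1920×2π×0.05×14) = 1.184×10^-4 K/W
R_aluminium pipe wall = ln(53.3/50)/(2π×210×14) = 3.46×10^-6 K/W
R_calcium silicate = ln(128.3/53.3)/(2π×0.0776×14) = 0.1287 K/W
R_total = 0.1288 K/W
Q = ΔT/R_total = 355/0.1288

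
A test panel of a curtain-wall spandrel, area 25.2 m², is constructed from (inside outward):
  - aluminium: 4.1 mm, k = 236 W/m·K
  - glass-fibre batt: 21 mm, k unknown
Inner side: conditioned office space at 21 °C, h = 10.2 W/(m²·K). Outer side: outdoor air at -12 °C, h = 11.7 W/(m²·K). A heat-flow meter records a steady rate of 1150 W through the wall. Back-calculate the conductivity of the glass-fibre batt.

Model the wall as resistances in series:
R_inner film = 1/(h_i·A) = 1/(10.2×25.2) = 0.00389 K/W
R_aluminium = L/(kA) = 0.0041/(236×25.2) = 6.894×10^-7 K/W
R_outer film = 1/(h_o·A) = 1/(11.7×25.2) = 0.003392 K/W
Sum of known resistances R_other = 0.007283 K/W
Total R = ΔT/Q = 33/1150 = 0.0287 K/W
R_glass-fibre batt = R_total − R_other = 0.02141 K/W
k = L/(R·A) = 0.021/(0.02141×25.2)

k ≈ 0.0389 W/(m·K)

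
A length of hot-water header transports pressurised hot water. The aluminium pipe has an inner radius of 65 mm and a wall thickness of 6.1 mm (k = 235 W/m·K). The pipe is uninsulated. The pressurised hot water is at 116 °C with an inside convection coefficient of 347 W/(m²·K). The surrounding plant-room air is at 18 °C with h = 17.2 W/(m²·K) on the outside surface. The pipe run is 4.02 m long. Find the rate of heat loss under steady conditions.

Per-layer cylindrical resistances, series-summed:
R_inner film = 1/(h_i·2πr₁L) = 1/(347×2π×0.065×4.02) = 0.001755 K/W
R_aluminium pipe wall = ln(71.1/65)/(2π×235×4.02) = 1.511×10^-5 K/W
R_outer film = 1/(h_o·2πr_oL) = 1/(17.2×2π×0.0711×4.02) = 0.03237 K/W
R_total = 0.03414 K/W
Q = ΔT/R_total = 98/0.03414

Q ≈ 2870 W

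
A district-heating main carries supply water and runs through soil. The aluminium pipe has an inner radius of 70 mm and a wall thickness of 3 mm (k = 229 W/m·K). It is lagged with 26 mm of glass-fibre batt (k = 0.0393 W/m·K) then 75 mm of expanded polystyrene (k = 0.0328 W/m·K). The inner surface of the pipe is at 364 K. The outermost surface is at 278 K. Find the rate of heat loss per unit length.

Treating each annulus and film as a series resistance:
R_aluminium pipe wall = ln(73/70)/(2π×229×1) = 2.917×10^-5 K/W
R_glass-fibre batt = ln(99/73)/(2π×0.0393×1) = 1.234 K/W
R_expanded polystyrene = ln(174/99)/(2π×0.0328×1) = 2.736 K/W
R_total = 3.97 K/W
Q = ΔT/R_total = 86/3.97

q′ ≈ 21.7 W/m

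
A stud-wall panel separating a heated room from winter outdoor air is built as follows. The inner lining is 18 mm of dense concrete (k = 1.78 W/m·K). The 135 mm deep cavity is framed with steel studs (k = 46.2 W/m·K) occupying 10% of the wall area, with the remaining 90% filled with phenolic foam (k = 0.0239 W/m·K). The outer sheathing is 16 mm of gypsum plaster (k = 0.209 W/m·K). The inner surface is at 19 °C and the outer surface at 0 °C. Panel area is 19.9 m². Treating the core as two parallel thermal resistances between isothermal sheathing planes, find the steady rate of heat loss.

Sheathing layers in series; stud and cavity paths in parallel between them.
R_inner = 0.018/(1.78×19.9) = 5.082×10^-4 K/W
R_stud  = 0.135/(46.2×0.1×19.9) = 0.001468 K/W
R_cav   = 0.135/(0.0239×0.9×19.9) = 0.3154 K/W
1/R_core = 1/R_stud + 1/R_cav → R_core = 0.001462 K/W
R_outer = 0.016/(0.209×19.9) = 0.003847 K/W
R_total = 0.005817 K/W
Q = ΔT/R_total = 19/0.005817

Q ≈ 3270 W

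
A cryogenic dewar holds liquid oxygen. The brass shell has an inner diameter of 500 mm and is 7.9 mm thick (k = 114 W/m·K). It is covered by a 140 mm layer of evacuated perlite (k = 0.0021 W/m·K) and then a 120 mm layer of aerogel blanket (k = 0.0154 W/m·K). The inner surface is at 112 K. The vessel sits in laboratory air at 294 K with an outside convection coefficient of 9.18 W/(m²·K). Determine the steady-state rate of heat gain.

Q ≈ 3.32 W

For a spherical shell R = (1/r₁ − 1/r₂)/(4πk); film R = 1/(h·4πr²). In series:
R_brass shell = (1/0.25 − 1/0.2579)/(4π×114) = 8.553×10^-5 K/W
R_evacuated perlite = (1/0.2579 − 1/0.3979)/(4π×0.0021) = 51.7 K/W
R_aerogel blanket = (1/0.3979 − 1/0.5179)/(4π×0.0154) = 3.009 K/W
R_outer film = 1/(h·4πr_o²) = 1/(9.18×4π×0.5179²) = 0.03232 K/W
R_total = 54.74 K/W
Q = ΔT/R_total = 182/54.74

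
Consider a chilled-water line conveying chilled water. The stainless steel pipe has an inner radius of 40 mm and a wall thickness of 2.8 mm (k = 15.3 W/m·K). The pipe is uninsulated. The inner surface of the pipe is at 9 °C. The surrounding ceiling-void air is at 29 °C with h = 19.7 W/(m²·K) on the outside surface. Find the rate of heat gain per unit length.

Per-layer cylindrical resistances, series-summed:
R_stainless steel pipe wall = ln(42.8/40)/(2π×15.3×1) = 7.038×10^-4 K/W
R_outer film = 1/(h_o·2πr_oL) = 1/(19.7×2π×0.0428×1) = 0.1888 K/W
R_total = 0.1895 K/W
Q = ΔT/R_total = 20/0.1895

q′ ≈ 106 W/m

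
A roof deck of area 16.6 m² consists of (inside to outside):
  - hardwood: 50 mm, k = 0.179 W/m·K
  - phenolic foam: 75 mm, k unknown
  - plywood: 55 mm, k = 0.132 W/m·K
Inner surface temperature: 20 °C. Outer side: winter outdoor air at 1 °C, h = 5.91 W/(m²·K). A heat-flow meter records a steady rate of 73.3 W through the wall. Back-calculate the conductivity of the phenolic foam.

k ≈ 0.0218 W/(m·K)

Model the wall as resistances in series:
R_hardwood = L/(kA) = 0.05/(0.179×16.6) = 0.01683 K/W
R_plywood = L/(kA) = 0.055/(0.132×16.6) = 0.0251 K/W
R_outer film = 1/(h_o·A) = 1/(5.91×16.6) = 0.01019 K/W
Sum of known resistances R_other = 0.05212 K/W
Total R = ΔT/Q = 19/73.3 = 0.2592 K/W
R_phenolic foam = R_total − R_other = 0.2071 K/W
k = L/(R·A) = 0.075/(0.2071×16.6)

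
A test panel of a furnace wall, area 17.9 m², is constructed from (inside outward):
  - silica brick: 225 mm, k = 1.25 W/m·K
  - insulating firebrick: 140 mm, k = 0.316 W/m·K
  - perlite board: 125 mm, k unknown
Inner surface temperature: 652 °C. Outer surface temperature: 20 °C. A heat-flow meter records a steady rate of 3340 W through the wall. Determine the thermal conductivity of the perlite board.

Using the resistance-network approach (series):
R_silica brick = L/(kA) = 0.225/(1.25×17.9) = 0.01006 K/W
R_insulating firebrick = L/(kA) = 0.14/(0.316×17.9) = 0.02475 K/W
Sum of known resistances R_other = 0.03481 K/W
Total R = ΔT/Q = 632/3340 = 0.1892 K/W
R_perlite board = R_total − R_other = 0.1544 K/W
k = L/(R·A) = 0.125/(0.1544×17.9)

k ≈ 0.0452 W/(m·K)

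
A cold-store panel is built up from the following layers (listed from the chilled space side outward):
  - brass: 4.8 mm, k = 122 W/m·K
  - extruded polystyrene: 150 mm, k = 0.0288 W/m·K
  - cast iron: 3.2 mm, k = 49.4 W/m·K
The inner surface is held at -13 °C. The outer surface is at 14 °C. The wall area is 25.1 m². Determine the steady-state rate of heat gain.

Q ≈ 130 W

Thermal resistances in series:
R_brass = L/(kA) = 0.0048/(122×25.1) = 1.568×10^-6 K/W
R_extruded polystyrene = L/(kA) = 0.15/(0.0288×25.1) = 0.2075 K/W
R_cast iron = L/(kA) = 0.0032/(49.4×25.1) = 2.581×10^-6 K/W
R_total = 0.2075 K/W
Q = ΔT / R_total = 27 / 0.2075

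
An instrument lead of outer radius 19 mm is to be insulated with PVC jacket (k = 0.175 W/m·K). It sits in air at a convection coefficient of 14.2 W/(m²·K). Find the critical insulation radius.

r_cr ≈ 12.3 mm

For a cylinder r_cr = k/h = 0.175/14.2
r_cr = 12.3 mm; since the bare radius (19 mm) is above r_cr, any added insulation will reduce heat loss.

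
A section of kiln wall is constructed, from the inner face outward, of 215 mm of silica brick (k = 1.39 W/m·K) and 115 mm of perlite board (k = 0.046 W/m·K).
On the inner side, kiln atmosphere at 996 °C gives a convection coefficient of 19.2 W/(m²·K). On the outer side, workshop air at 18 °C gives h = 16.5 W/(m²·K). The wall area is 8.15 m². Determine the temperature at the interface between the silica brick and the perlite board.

T ≈ 923 °C

Thermal resistances in series:
R_inner film = 1/(h_i·A) = 1/(19.2×8.15) = 0.006391 K/W
R_silica brick = L/(kA) = 0.215/(1.39×8.15) = 0.01898 K/W
R_perlite board = L/(kA) = 0.115/(0.046×8.15) = 0.3067 K/W
R_outer film = 1/(h_o·A) = 1/(16.5×8.15) = 0.007436 K/W
R_total = 0.3396 K/W;  Q = ΔT/R_total = 978/0.3396 = 2880 W
T_interface = T_inner − Q·ΣR(inner→interface) = 996 − 2880×0.02537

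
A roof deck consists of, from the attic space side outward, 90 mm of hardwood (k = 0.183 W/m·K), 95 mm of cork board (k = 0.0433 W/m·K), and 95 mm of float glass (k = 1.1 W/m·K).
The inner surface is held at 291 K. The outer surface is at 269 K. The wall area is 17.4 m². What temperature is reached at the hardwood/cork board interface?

T ≈ 287 K

Series thermal resistances:
R_hardwood = L/(kA) = 0.09/(0.183×17.4) = 0.02826 K/W
R_cork board = L/(kA) = 0.095/(0.0433×17.4) = 0.1261 K/W
R_float glass = L/(kA) = 0.095/(1.1×17.4) = 0.004963 K/W
R_total = 0.1593 K/W;  Q = ΔT/R_total = 22/0.1593 = 138.1 W
T_interface = T_inner − Q·ΣR(inner→interface) = 291 − 138×0.02826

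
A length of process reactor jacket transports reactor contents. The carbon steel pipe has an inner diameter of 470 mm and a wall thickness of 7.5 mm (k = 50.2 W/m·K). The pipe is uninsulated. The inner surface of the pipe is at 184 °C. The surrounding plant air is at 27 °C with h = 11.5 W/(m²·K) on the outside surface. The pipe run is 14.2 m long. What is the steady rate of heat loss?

Treating each annulus and film as a series resistance:
R_carbon steel pipe wall = ln(242.5/235)/(2π×50.2×14.2) = 7.014×10^-6 K/W
R_outer film = 1/(h_o·2πr_oL) = 1/(11.5×2π×0.2425×14.2) = 0.004019 K/W
R_total = 0.004026 K/W
Q = ΔT/R_total = 157/0.004026

Q ≈ 39000 W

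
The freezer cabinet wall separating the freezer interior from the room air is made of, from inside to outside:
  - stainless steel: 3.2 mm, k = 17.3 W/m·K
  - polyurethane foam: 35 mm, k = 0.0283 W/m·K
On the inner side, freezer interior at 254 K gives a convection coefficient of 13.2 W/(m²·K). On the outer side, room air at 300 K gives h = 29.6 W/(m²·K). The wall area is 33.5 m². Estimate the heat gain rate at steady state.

Q ≈ 1140 W

Thermal resistances in series:
R_inner film = 1/(h_i·A) = 1/(13.2×33.5) = 0.002261 K/W
R_stainless steel = L/(kA) = 0.0032/(17.3×33.5) = 5.522×10^-6 K/W
R_polyurethane foam = L/(kA) = 0.035/(0.0283×33.5) = 0.03692 K/W
R_outer film = 1/(h_o·A) = 1/(29.6×33.5) = 0.001008 K/W
R_total = 0.04019 K/W
Q = ΔT / R_total = 46 / 0.04019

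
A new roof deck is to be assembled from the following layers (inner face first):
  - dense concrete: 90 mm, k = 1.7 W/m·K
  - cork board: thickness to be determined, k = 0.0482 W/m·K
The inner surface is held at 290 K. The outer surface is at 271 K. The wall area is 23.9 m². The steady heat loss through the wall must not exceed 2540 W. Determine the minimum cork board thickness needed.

Using the resistance-network approach (series):
R_dense concrete = L/(kA) = 0.09/(1.7×23.9) = 0.002215 K/W
Sum of the known resistances R_other = 0.002215 K/W
Required total resistance R_tot = ΔT/Q_allow = 19/2540 = 0.00748 K/W
R_cork board = R_tot − R_other = 0.005265 K/W
L = R·k·A = 0.005265×0.0482×23.9

L ≈ 6.07 mm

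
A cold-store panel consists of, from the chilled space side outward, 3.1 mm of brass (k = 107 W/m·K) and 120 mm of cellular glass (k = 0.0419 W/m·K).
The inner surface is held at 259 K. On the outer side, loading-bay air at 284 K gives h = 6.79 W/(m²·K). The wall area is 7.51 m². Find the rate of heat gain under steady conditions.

Series thermal resistances:
R_brass = L/(kA) = 0.0031/(107×7.51) = 3.858×10^-6 K/W
R_cellular glass = L/(kA) = 0.12/(0.0419×7.51) = 0.3814 K/W
R_outer film = 1/(h_o·A) = 1/(6.79×7.51) = 0.01961 K/W
R_total = 0.401 K/W
Q = ΔT / R_total = 25 / 0.401

Q ≈ 62.3 W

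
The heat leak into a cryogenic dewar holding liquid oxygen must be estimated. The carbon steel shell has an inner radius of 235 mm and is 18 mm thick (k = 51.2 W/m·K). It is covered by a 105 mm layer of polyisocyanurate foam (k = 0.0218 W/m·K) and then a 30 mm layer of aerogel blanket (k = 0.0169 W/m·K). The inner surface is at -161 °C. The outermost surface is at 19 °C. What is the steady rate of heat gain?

Q ≈ 34.3 W

Radial (spherical) resistances in series:
R_carbon steel shell = (1/0.235 − 1/0.253)/(4π×51.2) = 4.705×10^-4 K/W
R_polyisocyanurate foam = (1/0.253 − 1/0.358)/(4π×0.0218) = 4.232 K/W
R_aerogel blanket = (1/0.358 − 1/0.388)/(4π×0.0169) = 1.017 K/W
R_total = 5.249 K/W
Q = ΔT/R_total = 180/5.249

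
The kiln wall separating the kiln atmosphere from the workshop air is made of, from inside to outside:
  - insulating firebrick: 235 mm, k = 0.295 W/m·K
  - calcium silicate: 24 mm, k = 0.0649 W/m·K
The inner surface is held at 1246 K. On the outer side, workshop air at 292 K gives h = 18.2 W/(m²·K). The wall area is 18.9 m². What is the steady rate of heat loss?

Treating each layer as a thermal resistance in series:
R_insulating firebrick = L/(kA) = 0.235/(0.295×18.9) = 0.04215 K/W
R_calcium silicate = L/(kA) = 0.024/(0.0649×18.9) = 0.01957 K/W
R_outer film = 1/(h_o·A) = 1/(18.2×18.9) = 0.002907 K/W
R_total = 0.06462 K/W
Q = ΔT / R_total = 954 / 0.06462

Q ≈ 14800 W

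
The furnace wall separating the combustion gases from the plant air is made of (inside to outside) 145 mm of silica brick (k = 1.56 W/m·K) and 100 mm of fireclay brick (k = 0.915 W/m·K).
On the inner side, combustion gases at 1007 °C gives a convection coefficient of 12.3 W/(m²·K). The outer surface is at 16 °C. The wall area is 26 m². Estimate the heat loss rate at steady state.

Thermal resistances in series:
R_inner film = 1/(h_i·A) = 1/(12.3×26) = 0.003127 K/W
R_silica brick = L/(kA) = 0.145/(1.56×26) = 0.003575 K/W
R_fireclay brick = L/(kA) = 0.1/(0.915×26) = 0.004203 K/W
R_total = 0.01091 K/W
Q = ΔT / R_total = 991 / 0.01091

Q ≈ 90900 W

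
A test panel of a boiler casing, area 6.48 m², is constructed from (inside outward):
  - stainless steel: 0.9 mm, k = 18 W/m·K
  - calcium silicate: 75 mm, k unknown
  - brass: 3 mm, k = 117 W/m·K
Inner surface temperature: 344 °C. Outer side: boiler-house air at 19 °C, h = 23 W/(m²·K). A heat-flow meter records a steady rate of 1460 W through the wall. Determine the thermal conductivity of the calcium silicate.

k ≈ 0.0536 W/(m·K)

Series thermal resistances:
R_stainless steel = L/(kA) = 0.0009/(18×6.48) = 7.716×10^-6 K/W
R_brass = L/(kA) = 0.003/(117×6.48) = 3.957×10^-6 K/W
R_outer film = 1/(h_o·A) = 1/(23×6.48) = 0.00671 K/W
Sum of known resistances R_other = 0.006721 K/W
Total R = ΔT/Q = 325/1460 = 0.2226 K/W
R_calcium silicate = R_total − R_other = 0.2159 K/W
k = L/(R·A) = 0.075/(0.2159×6.48)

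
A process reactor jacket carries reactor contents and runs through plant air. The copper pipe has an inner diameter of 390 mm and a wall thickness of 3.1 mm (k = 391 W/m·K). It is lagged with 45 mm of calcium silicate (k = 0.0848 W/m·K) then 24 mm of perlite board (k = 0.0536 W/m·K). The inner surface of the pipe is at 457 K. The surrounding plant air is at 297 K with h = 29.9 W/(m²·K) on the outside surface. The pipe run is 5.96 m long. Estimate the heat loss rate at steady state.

Treating each annulus and film as a series resistance:
R_copper pipe wall = ln(198.1/195)/(2π×391×5.96) = 1.077×10^-6 K/W
R_calcium silicate = ln(243.1/198.1)/(2π×0.0848×5.96) = 0.06446 K/W
R_perlite board = ln(267.1/243.1)/(2π×0.0536×5.96) = 0.04691 K/W
R_outer film = 1/(h_o·2πr_oL) = 1/(29.9×2π×0.2671×5.96) = 0.003344 K/W
R_total = 0.1147 K/W
Q = ΔT/R_total = 160/0.1147

Q ≈ 1390 W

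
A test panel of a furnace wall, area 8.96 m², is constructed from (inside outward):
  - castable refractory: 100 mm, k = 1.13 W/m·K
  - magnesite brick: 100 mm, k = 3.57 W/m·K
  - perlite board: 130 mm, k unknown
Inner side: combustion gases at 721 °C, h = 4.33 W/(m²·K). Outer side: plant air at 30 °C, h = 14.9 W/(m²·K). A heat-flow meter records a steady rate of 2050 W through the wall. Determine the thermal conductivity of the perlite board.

k ≈ 0.0499 W/(m·K)

Thermal resistances in series:
R_inner film = 1/(h_i·A) = 1/(4.33×8.96) = 0.02578 K/W
R_castable refractory = L/(kA) = 0.1/(1.13×8.96) = 0.009877 K/W
R_magnesite brick = L/(kA) = 0.1/(3.57×8.96) = 0.003126 K/W
R_outer film = 1/(h_o·A) = 1/(14.9×8.96) = 0.00749 K/W
Sum of known resistances R_other = 0.04627 K/W
Total R = ΔT/Q = 691/2050 = 0.3371 K/W
R_perlite board = R_total − R_other = 0.2908 K/W
k = L/(R·A) = 0.13/(0.2908×8.96)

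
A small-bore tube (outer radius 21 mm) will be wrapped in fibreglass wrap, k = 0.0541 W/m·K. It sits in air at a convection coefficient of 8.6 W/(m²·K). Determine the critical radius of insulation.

r_cr ≈ 6.29 mm

For a cylinder r_cr = k/h = 0.0541/8.6
r_cr = 6.29 mm; since the bare radius (21 mm) is above r_cr, any added insulation will reduce heat loss.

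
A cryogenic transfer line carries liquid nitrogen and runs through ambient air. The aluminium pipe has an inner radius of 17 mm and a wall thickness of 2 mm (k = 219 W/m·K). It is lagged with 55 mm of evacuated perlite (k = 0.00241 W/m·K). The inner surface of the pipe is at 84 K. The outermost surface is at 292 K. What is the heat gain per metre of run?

Treating each annulus and film as a series resistance:
R_aluminium pipe wall = ln(19/17)/(2π×219×1) = 8.083×10^-5 K/W
R_evacuated perlite = ln(74/19)/(2π×0.00241×1) = 89.79 K/W
R_total = 89.79 K/W
Q = ΔT/R_total = 208/89.79

q′ ≈ 2.32 W/m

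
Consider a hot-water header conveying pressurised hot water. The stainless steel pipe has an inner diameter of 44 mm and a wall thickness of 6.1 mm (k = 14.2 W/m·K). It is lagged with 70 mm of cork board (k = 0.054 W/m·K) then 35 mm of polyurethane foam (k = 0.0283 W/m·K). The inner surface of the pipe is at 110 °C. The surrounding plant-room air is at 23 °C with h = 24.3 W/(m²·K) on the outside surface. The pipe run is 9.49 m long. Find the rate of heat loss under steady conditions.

Radial resistances (cylindrical: R_cond = ln(r_o/r_i)/(2πkL), R_conv = 1/(h·2πrL)):
R_stainless steel pipe wall = ln(28.1/22)/(2π×14.2×9.49) = 2.89×10^-4 K/W
R_cork board = ln(98.1/28.1)/(2π×0.054×9.49) = 0.3883 K/W
R_polyurethane foam = ln(133.1/98.1)/(2π×0.0283×9.49) = 0.1808 K/W
R_outer film = 1/(h_o·2πr_oL) = 1/(24.3×2π×0.1331×9.49) = 0.005185 K/W
R_total = 0.5746 K/W
Q = ΔT/R_total = 87/0.5746

Q ≈ 151 W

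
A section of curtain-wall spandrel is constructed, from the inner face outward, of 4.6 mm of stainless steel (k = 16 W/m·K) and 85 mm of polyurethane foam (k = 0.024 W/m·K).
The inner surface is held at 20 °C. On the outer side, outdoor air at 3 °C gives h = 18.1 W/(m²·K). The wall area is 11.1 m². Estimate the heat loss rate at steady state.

Q ≈ 52.5 W

Thermal resistances in series:
R_stainless steel = L/(kA) = 0.0046/(16×11.1) = 2.59×10^-5 K/W
R_polyurethane foam = L/(kA) = 0.085/(0.024×11.1) = 0.3191 K/W
R_outer film = 1/(h_o·A) = 1/(18.1×11.1) = 0.004977 K/W
R_total = 0.3241 K/W
Q = ΔT / R_total = 17 / 0.3241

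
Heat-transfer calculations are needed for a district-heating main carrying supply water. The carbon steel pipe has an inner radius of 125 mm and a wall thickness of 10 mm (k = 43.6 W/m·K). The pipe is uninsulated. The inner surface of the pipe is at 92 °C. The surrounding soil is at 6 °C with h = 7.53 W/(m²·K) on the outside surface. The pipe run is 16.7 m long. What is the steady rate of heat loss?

Q ≈ 9160 W

Treating each annulus and film as a series resistance:
R_carbon steel pipe wall = ln(135/125)/(2π×43.6×16.7) = 1.682×10^-5 K/W
R_outer film = 1/(h_o·2πr_oL) = 1/(7.53×2π×0.135×16.7) = 0.009375 K/W
R_total = 0.009392 K/W
Q = ΔT/R_total = 86/0.009392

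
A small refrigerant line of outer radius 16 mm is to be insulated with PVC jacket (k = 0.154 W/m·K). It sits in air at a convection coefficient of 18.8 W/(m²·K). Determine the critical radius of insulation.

r_cr ≈ 8.19 mm

For a cylinder r_cr = k/h = 0.154/18.8
r_cr = 8.19 mm; since the bare radius (16 mm) is above r_cr, any added insulation will reduce heat loss.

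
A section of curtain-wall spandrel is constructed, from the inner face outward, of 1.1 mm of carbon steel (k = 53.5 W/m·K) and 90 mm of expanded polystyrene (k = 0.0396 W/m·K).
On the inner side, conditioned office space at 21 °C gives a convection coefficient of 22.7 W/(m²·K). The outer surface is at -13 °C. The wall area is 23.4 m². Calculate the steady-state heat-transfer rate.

Thermal resistances in series:
R_inner film = 1/(h_i·A) = 1/(22.7×23.4) = 0.001883 K/W
R_carbon steel = L/(kA) = 0.0011/(53.5×23.4) = 8.787×10^-7 K/W
R_expanded polystyrene = L/(kA) = 0.09/(0.0396×23.4) = 0.09713 K/W
R_total = 0.09901 K/W
Q = ΔT / R_total = 34 / 0.09901

Q ≈ 343 W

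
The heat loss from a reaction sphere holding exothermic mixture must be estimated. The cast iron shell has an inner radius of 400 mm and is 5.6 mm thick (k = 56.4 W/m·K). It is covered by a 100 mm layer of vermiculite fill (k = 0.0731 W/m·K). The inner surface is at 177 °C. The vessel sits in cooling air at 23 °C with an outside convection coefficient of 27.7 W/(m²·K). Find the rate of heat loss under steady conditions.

Q ≈ 284 W

Each spherical layer contributes R = (1/r_i − 1/r_o)/(4πk):
R_cast iron shell = (1/0.4 − 1/0.4056)/(4π×56.4) = 4.87×10^-5 K/W
R_vermiculite fill = (1/0.4056 − 1/0.5056)/(4π×0.0731) = 0.5308 K/W
R_outer film = 1/(h·4πr_o²) = 1/(27.7×4π×0.5056²) = 0.01124 K/W
R_total = 0.5421 K/W
Q = ΔT/R_total = 154/0.5421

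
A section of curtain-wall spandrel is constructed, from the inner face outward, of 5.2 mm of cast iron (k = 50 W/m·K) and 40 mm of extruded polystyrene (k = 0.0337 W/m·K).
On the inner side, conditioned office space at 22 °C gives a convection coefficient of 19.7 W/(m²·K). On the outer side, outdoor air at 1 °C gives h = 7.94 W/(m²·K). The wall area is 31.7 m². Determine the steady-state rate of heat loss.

Series thermal resistances:
R_inner film = 1/(h_i·A) = 1/(19.7×31.7) = 0.001601 K/W
R_cast iron = L/(kA) = 0.0052/(50×31.7) = 3.281×10^-6 K/W
R_extruded polystyrene = L/(kA) = 0.04/(0.0337×31.7) = 0.03744 K/W
R_outer film = 1/(h_o·A) = 1/(7.94×31.7) = 0.003973 K/W
R_total = 0.04302 K/W
Q = ΔT / R_total = 21 / 0.04302

Q ≈ 488 W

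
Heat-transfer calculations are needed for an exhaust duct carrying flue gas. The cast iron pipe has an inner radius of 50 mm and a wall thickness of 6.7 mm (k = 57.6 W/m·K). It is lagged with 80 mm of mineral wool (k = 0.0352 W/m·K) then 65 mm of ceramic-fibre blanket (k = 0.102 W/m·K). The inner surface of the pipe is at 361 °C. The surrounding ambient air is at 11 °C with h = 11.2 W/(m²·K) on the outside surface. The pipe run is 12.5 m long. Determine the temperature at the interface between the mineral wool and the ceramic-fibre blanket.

Per-layer cylindrical resistances, series-summed:
R_cast iron pipe wall = ln(56.7/50)/(2π×57.6×12.5) = 2.78×10^-5 K/W
R_mineral wool = ln(136.7/56.7)/(2π×0.0352×12.5) = 0.3183 K/W
R_ceramic-fibre blanket = ln(201.7/136.7)/(2π×0.102×12.5) = 0.04856 K/W
R_outer film = 1/(h_o·2πr_oL) = 1/(11.2×2π×0.2017×12.5) = 0.005636 K/W
R_total = 0.3725 K/W
Q = ΔT/R_total = 350/0.3725
Q = 940 W
T_interface = T_inner − Q·ΣR(inner→interface) = 361 − 940×0.3183

T ≈ 61.9 °C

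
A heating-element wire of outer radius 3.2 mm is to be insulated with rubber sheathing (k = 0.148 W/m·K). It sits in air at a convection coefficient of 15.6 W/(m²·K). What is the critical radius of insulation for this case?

r_cr ≈ 9.49 mm

For a cylinder r_cr = k/h = 0.148/15.6
r_cr = 9.49 mm; since the bare radius (3.2 mm) is below r_cr, adding a thin layer of insulation will *increase* heat loss.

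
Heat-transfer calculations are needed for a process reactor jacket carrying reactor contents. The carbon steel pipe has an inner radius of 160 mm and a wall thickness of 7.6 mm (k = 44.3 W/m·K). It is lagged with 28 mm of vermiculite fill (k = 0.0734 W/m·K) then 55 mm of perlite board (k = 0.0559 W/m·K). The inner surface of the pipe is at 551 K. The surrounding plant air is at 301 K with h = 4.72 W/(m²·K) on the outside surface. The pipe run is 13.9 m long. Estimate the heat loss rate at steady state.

Q ≈ 2960 W

Cylindrical conduction, so R = ln(r₂/r₁)/(2πkL) per layer, in series:
R_carbon steel pipe wall = ln(167.6/160)/(2π×44.3×13.9) = 1.199×10^-5 K/W
R_vermiculite fill = ln(195.6/167.6)/(2π×0.0734×13.9) = 0.0241 K/W
R_perlite board = ln(250.6/195.6)/(2π×0.0559×13.9) = 0.05075 K/W
R_outer film = 1/(h_o·2πr_oL) = 1/(4.72×2π×0.2506×13.9) = 0.00968 K/W
R_total = 0.08455 K/W
Q = ΔT/R_total = 250/0.08455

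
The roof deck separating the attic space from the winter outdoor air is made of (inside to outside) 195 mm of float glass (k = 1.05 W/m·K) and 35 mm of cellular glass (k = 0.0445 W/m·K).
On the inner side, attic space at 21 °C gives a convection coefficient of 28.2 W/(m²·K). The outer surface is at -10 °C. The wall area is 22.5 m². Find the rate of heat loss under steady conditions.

Q ≈ 692 W

Series thermal resistances:
R_inner film = 1/(h_i·A) = 1/(28.2×22.5) = 0.001576 K/W
R_float glass = L/(kA) = 0.195/(1.05×22.5) = 0.008254 K/W
R_cellular glass = L/(kA) = 0.035/(0.0445×22.5) = 0.03496 K/W
R_total = 0.04479 K/W
Q = ΔT / R_total = 31 / 0.04479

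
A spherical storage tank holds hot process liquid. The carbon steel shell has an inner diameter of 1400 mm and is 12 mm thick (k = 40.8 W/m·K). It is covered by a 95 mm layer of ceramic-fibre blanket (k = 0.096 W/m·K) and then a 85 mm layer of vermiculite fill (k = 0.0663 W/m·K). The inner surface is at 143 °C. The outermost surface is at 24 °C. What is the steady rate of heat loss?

Spherical conduction: R = (1/r_in − 1/r_out)/(4πk) per layer; series-sum.
R_carbon steel shell = (1/0.7 − 1/0.712)/(4π×40.8) = 4.696×10^-5 K/W
R_ceramic-fibre blanket = (1/0.712 − 1/0.807)/(4π×0.096) = 0.1371 K/W
R_vermiculite fill = (1/0.807 − 1/0.892)/(4π×0.0663) = 0.1417 K/W
R_total = 0.2788 K/W
Q = ΔT/R_total = 119/0.2788

Q ≈ 427 W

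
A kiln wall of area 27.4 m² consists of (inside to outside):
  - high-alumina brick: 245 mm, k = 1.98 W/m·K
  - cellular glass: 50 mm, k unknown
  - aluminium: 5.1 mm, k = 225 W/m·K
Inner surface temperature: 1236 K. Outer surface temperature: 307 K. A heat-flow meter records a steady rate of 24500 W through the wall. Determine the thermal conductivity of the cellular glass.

k ≈ 0.0546 W/(m·K)

Model the wall as resistances in series:
R_high-alumina brick = L/(kA) = 0.245/(1.98×27.4) = 0.004516 K/W
R_aluminium = L/(kA) = 0.0051/(225×27.4) = 8.273×10^-7 K/W
Sum of known resistances R_other = 0.004517 K/W
Total R = ΔT/Q = 929/24500 = 0.03792 K/W
R_cellular glass = R_total − R_other = 0.0334 K/W
k = L/(R·A) = 0.05/(0.0334×27.4)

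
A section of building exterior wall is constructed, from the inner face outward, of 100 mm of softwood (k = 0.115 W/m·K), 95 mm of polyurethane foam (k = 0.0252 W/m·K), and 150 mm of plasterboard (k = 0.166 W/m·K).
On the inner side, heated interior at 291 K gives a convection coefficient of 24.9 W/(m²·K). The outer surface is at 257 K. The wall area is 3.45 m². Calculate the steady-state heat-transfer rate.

Treating each layer as a thermal resistance in series:
R_inner film = 1/(h_i·A) = 1/(24.9×3.45) = 0.01164 K/W
R_softwood = L/(kA) = 0.1/(0.115×3.45) = 0.252 K/W
R_polyurethane foam = L/(kA) = 0.095/(0.0252×3.45) = 1.093 K/W
R_plasterboard = L/(kA) = 0.15/(0.166×3.45) = 0.2619 K/W
R_total = 1.618 K/W
Q = ΔT / R_total = 34 / 1.618

Q ≈ 21 W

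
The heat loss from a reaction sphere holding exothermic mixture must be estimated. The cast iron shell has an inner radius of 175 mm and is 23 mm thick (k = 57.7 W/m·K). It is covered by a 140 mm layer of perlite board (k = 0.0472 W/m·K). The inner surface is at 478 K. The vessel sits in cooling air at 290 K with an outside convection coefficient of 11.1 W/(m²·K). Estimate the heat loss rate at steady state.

Each spherical layer contributes R = (1/r_i − 1/r_o)/(4πk):
R_cast iron shell = (1/0.175 − 1/0.198)/(4π×57.7) = 9.155×10^-4 K/W
R_perlite board = (1/0.198 − 1/0.338)/(4π×0.0472) = 3.527 K/W
R_outer film = 1/(h·4πr_o²) = 1/(11.1×4π×0.338²) = 0.06275 K/W
R_total = 3.591 K/W
Q = ΔT/R_total = 188/3.591

Q ≈ 52.4 W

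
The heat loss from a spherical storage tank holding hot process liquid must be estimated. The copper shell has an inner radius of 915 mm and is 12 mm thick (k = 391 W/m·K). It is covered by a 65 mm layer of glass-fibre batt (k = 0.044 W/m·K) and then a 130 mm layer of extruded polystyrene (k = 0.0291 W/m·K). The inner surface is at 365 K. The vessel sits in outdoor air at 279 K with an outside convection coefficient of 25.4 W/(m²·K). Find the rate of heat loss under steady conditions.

For a spherical shell R = (1/r₁ − 1/r₂)/(4πk); film R = 1/(h·4πr²). In series:
R_copper shell = (1/0.915 − 1/0.927)/(4π×391) = 2.879×10^-6 K/W
R_glass-fibre batt = (1/0.927 − 1/0.992)/(4π×0.044) = 0.1278 K/W
R_extruded polystyrene = (1/0.992 − 1/1.122)/(4π×0.0291) = 0.3194 K/W
R_outer film = 1/(h·4πr_o²) = 1/(25.4×4π×1.122²) = 0.002489 K/W
R_total = 0.4497 K/W
Q = ΔT/R_total = 86/0.4497

Q ≈ 191 W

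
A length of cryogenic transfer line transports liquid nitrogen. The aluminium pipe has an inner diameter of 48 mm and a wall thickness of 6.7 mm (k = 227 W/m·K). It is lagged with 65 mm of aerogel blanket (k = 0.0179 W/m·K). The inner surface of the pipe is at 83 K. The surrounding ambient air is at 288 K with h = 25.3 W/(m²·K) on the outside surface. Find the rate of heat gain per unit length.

Treating each annulus and film as a series resistance:
R_aluminium pipe wall = ln(30.7/24)/(2π×227×1) = 1.726×10^-4 K/W
R_aerogel blanket = ln(95.7/30.7)/(2π×0.0179×1) = 10.11 K/W
R_outer film = 1/(h_o·2πr_oL) = 1/(25.3×2π×0.0957×1) = 0.06573 K/W
R_total = 10.17 K/W
Q = ΔT/R_total = 205/10.17

q′ ≈ 20.1 W/m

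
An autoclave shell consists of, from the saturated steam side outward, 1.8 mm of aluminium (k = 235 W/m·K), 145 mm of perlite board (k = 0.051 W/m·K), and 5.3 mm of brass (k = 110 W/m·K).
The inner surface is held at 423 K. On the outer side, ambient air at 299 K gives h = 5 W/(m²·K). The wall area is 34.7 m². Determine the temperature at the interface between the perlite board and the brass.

Treating each layer as a thermal resistance in series:
R_aluminium = L/(kA) = 0.0018/(235×34.7) = 2.207×10^-7 K/W
R_perlite board = L/(kA) = 0.145/(0.051×34.7) = 0.08193 K/W
R_brass = L/(kA) = 0.0053/(110×34.7) = 1.389×10^-6 K/W
R_outer film = 1/(h_o·A) = 1/(5×34.7) = 0.005764 K/W
R_total = 0.0877 K/W;  Q = ΔT/R_total = 124/0.0877 = 1414 W
T_interface = T_inner − Q·ΣR(inner→interface) = 423 − 1410×0.08194

T ≈ 307 K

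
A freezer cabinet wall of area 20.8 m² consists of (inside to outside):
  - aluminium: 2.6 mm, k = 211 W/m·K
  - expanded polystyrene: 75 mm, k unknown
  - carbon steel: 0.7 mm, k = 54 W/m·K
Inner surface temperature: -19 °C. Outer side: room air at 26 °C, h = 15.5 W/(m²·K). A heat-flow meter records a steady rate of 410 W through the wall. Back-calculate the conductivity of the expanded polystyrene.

Using the resistance-network approach (series):
R_aluminium = L/(kA) = 0.0026/(211×20.8) = 5.924×10^-7 K/W
R_carbon steel = L/(kA) = 0.0007/(54×20.8) = 6.232×10^-7 K/W
R_outer film = 1/(h_o·A) = 1/(15.5×20.8) = 0.003102 K/W
Sum of known resistances R_other = 0.003103 K/W
Total R = ΔT/Q = 45/410 = 0.1098 K/W
R_expanded polystyrene = R_total − R_other = 0.1067 K/W
k = L/(R·A) = 0.075/(0.1067×20.8)

k ≈ 0.0338 W/(m·K)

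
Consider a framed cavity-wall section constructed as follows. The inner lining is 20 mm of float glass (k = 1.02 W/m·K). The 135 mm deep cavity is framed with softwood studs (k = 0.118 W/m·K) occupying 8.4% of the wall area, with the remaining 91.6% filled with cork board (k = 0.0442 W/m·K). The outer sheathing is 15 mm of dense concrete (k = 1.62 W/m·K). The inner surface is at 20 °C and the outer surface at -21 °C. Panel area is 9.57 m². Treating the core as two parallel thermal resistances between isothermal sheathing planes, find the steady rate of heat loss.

Q ≈ 145 W

Sheathing layers in series; stud and cavity paths in parallel between them.
R_inner = 0.02/(1.02×9.57) = 0.002049 K/W
R_stud  = 0.135/(0.118×0.084×9.57) = 1.423 K/W
R_cav   = 0.135/(0.0442×0.916×9.57) = 0.3484 K/W
1/R_core = 1/R_stud + 1/R_cav → R_core = 0.2799 K/W
R_outer = 0.015/(1.62×9.57) = 9.675×10^-4 K/W
R_total = 0.2829 K/W
Q = ΔT/R_total = 41/0.2829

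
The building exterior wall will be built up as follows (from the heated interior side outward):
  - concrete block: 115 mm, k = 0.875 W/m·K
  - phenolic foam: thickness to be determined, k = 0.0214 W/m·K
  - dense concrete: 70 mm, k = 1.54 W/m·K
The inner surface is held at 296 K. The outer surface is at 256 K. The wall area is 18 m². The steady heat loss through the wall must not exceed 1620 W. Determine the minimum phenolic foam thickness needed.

Series thermal resistances:
R_concrete block = L/(kA) = 0.115/(0.875×18) = 0.007302 K/W
R_dense concrete = L/(kA) = 0.07/(1.54×18) = 0.002525 K/W
Sum of the known resistances R_other = 0.009827 K/W
Required total resistance R_tot = ΔT/Q_allow = 40/1620 = 0.02469 K/W
R_phenolic foam = R_tot − R_other = 0.01486 K/W
L = R·k·A = 0.01486×0.0214×18

L ≈ 5.73 mm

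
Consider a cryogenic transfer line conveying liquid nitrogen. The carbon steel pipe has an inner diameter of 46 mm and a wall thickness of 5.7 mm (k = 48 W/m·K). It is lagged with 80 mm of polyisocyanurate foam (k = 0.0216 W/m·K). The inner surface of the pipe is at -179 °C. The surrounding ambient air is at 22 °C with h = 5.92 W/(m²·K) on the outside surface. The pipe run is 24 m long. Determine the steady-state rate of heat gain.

Per-layer cylindrical resistances, series-summed:
R_carbon steel pipe wall = ln(28.7/23)/(2π×48×24) = 3.059×10^-5 K/W
R_polyisocyanurate foam = ln(108.7/28.7)/(2π×0.0216×24) = 0.4088 K/W
R_outer film = 1/(h_o·2πr_oL) = 1/(5.92×2π×0.1087×24) = 0.01031 K/W
R_total = 0.4192 K/W
Q = ΔT/R_total = 201/0.4192

Q ≈ 480 W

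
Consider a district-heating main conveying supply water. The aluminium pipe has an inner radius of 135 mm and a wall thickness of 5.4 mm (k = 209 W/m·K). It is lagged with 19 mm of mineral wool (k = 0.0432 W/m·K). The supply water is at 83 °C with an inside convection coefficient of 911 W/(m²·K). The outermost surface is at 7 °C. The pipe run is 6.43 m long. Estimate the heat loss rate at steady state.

Radial resistances (cylindrical: R_cond = ln(r_o/r_i)/(2πkL), R_conv = 1/(h·2πrL)):
R_inner film = 1/(h_i·2πr₁L) = 1/(911×2π×0.135×6.43) = 2.013×10^-4 K/W
R_aluminium pipe wall = ln(140.4/135)/(2π×209×6.43) = 4.645×10^-6 K/W
R_mineral wool = ln(159.4/140.4)/(2π×0.0432×6.43) = 0.07272 K/W
R_total = 0.07293 K/W
Q = ΔT/R_total = 76/0.07293

Q ≈ 1040 W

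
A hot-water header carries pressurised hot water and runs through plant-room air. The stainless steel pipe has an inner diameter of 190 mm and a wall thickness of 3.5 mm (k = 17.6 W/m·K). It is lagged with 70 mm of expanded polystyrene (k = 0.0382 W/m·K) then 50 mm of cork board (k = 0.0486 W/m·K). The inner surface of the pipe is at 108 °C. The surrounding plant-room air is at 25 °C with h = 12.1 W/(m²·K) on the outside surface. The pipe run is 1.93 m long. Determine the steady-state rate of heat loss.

Q ≈ 50.9 W

For a radial system each layer contributes R = ln(r_out/r_in)/(2πkL); films add R = 1/(hA).
R_stainless steel pipe wall = ln(98.5/95)/(2π×17.6×1.93) = 1.695×10^-4 K/W
R_expanded polystyrene = ln(168.5/98.5)/(2π×0.0382×1.93) = 1.159 K/W
R_cork board = ln(218.5/168.5)/(2π×0.0486×1.93) = 0.4409 K/W
R_outer film = 1/(h_o·2πr_oL) = 1/(12.1×2π×0.2185×1.93) = 0.03119 K/W
R_total = 1.631 K/W
Q = ΔT/R_total = 83/1.631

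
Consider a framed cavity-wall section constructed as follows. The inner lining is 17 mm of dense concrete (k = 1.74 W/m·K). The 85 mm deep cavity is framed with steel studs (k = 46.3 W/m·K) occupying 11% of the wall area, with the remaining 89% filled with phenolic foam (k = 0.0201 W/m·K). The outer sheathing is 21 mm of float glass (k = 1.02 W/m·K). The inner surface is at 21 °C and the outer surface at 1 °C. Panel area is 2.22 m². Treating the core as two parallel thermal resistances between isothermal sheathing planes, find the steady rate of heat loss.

Sheathing layers in series; stud and cavity paths in parallel between them.
R_inner = 0.017/(1.74×2.22) = 0.004401 K/W
R_stud  = 0.085/(46.3×0.11×2.22) = 0.007518 K/W
R_cav   = 0.085/(0.0201×0.89×2.22) = 2.14 K/W
1/R_core = 1/R_stud + 1/R_cav → R_core = 0.007492 K/W
R_outer = 0.021/(1.02×2.22) = 0.009274 K/W
R_total = 0.02117 K/W
Q = ΔT/R_total = 20/0.02117

Q ≈ 945 W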